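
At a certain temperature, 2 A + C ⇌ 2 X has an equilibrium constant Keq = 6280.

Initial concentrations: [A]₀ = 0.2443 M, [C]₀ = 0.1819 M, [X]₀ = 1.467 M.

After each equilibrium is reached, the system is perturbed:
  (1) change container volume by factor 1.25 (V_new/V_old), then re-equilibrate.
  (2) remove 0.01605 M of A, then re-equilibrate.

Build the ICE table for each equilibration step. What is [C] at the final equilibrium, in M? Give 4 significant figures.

Q₀ = 198.2 vs Keq = 6280 ⇒ Q<K, forward
Step 1:
                  A         C         X
  I          0.2443    0.1819     1.467
  C         -0.1765  -0.08826    0.1765
  E         0.06778   0.09364     1.644
  solve Keq expr → x = 0.08826; check Q = 6280
Then change container volume by factor 1.25 (V_new/V_old).
Step 2:
                  A         C         X
  I         0.05422   0.07491     1.315
  C         0.00515  0.002575  -0.00515
  E         0.05937   0.07749      1.31
  solve Keq expr → x = -0.002575; check Q = 6280
Then remove 0.01605 M of A.
Step 3:
                  A         C         X
  I         0.04332   0.07749      1.31
  C         0.01312  0.006558  -0.01312
  E         0.05644   0.08404     1.297
  solve Keq expr → x = -0.006558; check Q = 6280

[C]_eq = 0.08404 M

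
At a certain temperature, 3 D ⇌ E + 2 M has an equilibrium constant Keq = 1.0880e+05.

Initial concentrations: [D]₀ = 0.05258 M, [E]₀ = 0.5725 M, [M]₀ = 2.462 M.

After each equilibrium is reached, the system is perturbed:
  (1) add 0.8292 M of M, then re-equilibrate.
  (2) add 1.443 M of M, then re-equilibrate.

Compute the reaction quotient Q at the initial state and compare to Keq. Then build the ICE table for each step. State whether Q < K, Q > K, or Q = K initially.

Q₀ = 2.3872e+04; Q < K (proceeds forward)

Q₀ = 2.3872e+04 vs Keq = 1.0880e+05 ⇒ Q<K, forward
Step 1:
                   D          E          M
  I          0.05258     0.5725      2.462
  C         -0.02062   0.006874    0.01375
  E          0.03196     0.5794      2.476
  solve Keq expr → x = 0.006874; check Q = 1.0880e+05
Then add 0.8292 M of M.
Step 2:
                   D          E          M
  I          0.03196     0.5794      3.305
  C         0.006703  -0.002234  -0.004468
  E          0.03866     0.5771        3.3
  solve Keq expr → x = -0.002234; check Q = 1.0880e+05
Then add 1.443 M of M.
Step 3:
                   D          E          M
  I          0.03866     0.5771      4.743
  C          0.01043  -0.003476  -0.006952
  E          0.04909     0.5737      4.737
  solve Keq expr → x = -0.003476; check Q = 1.0880e+05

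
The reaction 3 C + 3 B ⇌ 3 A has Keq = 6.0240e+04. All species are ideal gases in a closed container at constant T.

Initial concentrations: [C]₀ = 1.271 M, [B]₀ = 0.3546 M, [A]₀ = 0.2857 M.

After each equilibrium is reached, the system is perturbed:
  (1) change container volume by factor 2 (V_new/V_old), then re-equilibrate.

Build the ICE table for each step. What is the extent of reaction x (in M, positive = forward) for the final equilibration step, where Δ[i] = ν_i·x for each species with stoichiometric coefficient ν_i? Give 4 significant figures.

Q₀ = 0.2547 vs Keq = 6.0240e+04 ⇒ Q<K, forward
Step 1:
                  C         B         A
  init        1.271    0.3546    0.2857
  Δ         -0.3376   -0.3376    0.3376
  eq         0.9334   0.01703    0.6233
  solve Keq expr → x = 0.1125; check Q = 6.0240e+04
Then change container volume by factor 2 (V_new/V_old).
Step 2:
                  C         B         A
  init       0.4667  0.008517    0.3116
  Δ        0.007816  0.007816 -0.007816
  eq         0.4745   0.01633    0.3038
  solve Keq expr → x = -0.002605; check Q = 6.0240e+04

x = -0.002605 M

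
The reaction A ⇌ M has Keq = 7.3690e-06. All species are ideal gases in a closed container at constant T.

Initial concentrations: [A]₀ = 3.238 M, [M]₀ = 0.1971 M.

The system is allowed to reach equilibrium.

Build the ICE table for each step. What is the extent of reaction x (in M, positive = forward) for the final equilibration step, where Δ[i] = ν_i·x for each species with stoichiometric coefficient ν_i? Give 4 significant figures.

x = -0.1971 M

Q₀ = 0.06087 vs Keq = 7.3690e-06 ⇒ Q>K, reverse
Step 1:
                   A          M
  init         3.238     0.1971
  Δ           0.1971    -0.1971
  eq           3.435 2.5313e-05
  solve Keq expr → x = -0.1971; check Q = 7.3690e-06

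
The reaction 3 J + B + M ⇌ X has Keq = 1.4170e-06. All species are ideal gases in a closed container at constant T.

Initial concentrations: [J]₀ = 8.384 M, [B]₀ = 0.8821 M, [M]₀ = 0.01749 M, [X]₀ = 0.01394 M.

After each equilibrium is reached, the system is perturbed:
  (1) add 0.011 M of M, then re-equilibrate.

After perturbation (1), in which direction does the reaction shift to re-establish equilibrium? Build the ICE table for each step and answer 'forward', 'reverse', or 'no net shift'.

Q₀ = 0.001533 vs Keq = 1.4170e-06 ⇒ Q>K, reverse
Step 1:
                    J           B           M           X
  Initial       8.384      0.8821     0.01749     0.01394
  Change      0.04175     0.01392     0.01392    -0.01392
  Equil         8.426       0.896     0.03141  2.3852e-05
  solve Keq expr → x = -0.01392; check Q = 1.4170e-06
Then add 0.011 M of M.
Step 2:
                    J           B           M           X
  Initial       8.426       0.896     0.04241  2.3852e-05
  Change  -2.5042e-05 -8.3473e-06 -8.3473e-06  8.3473e-06
  Equil         8.426       0.896      0.0424  3.2199e-05
  solve Keq expr → x = 8.3473e-06; check Q = 1.4170e-06

Direction: forward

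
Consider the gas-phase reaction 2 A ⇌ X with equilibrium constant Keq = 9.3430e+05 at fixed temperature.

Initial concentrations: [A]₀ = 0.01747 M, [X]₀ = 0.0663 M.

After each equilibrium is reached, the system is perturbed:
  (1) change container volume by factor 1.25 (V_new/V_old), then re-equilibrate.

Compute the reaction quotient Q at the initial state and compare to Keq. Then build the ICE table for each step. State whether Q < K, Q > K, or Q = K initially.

Q₀ = 217.2; Q < K (proceeds forward)

Q₀ = 217.2 vs Keq = 9.3430e+05 ⇒ Q<K, forward
Step 1:
                  A         X
  init      0.01747    0.0663
  Δ        -0.01719  0.008593
  eq      2.8313e-04   0.07489
  solve Keq expr → x = 0.008593; check Q = 9.3430e+05
Then change container volume by factor 1.25 (V_new/V_old).
Step 2:
                  A         X
  init    2.2650e-04   0.05991
  Δ       2.6707e-05 -1.3353e-05
  eq      2.5321e-04    0.0599
  solve Keq expr → x = -1.3353e-05; check Q = 9.3430e+05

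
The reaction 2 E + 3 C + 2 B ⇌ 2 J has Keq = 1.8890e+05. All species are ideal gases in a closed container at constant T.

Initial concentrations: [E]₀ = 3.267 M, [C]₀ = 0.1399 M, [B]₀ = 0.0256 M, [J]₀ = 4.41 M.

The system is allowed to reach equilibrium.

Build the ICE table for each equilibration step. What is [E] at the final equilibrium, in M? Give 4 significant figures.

[E]_eq = 3.286 M

Q₀ = 1.0154e+06 vs Keq = 1.8890e+05 ⇒ Q>K, reverse
Step 1:
                  E         C         B         J
  Initial     3.267    0.1399    0.0256      4.41
  Change    0.01893    0.0284   0.01893  -0.01893
  Equil       3.286    0.1683   0.04453     4.391
  solve Keq expr → x = -0.009466; check Q = 1.8890e+05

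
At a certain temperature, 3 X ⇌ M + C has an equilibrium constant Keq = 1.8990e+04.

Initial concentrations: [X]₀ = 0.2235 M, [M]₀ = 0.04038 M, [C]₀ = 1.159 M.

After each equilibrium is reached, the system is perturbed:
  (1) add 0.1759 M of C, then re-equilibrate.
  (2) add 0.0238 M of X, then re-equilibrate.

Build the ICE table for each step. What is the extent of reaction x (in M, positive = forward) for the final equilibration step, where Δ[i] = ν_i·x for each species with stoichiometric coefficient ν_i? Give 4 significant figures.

x = 0.007765 M

Q₀ = 4.192 vs Keq = 1.8990e+04 ⇒ Q<K, forward
Step 1:
                   X          M          C
  init        0.2235    0.04038      1.159
  Δ          -0.2044    0.06812    0.06812
  eq         0.01914     0.1085      1.227
  solve Keq expr → x = 0.06812; check Q = 1.8990e+04
Then add 0.1759 M of C.
Step 2:
                   X          M          C
  init       0.01914     0.1085      1.403
  Δ       8.5510e-04 -2.8503e-04 -2.8503e-04
  eq         0.01999     0.1082      1.403
  solve Keq expr → x = -2.8503e-04; check Q = 1.8990e+04
Then add 0.0238 M of X.
Step 3:
                   X          M          C
  init       0.04379     0.1082      1.403
  Δ          -0.0233   0.007765   0.007765
  eq          0.0205      0.116      1.411
  solve Keq expr → x = 0.007765; check Q = 1.8990e+04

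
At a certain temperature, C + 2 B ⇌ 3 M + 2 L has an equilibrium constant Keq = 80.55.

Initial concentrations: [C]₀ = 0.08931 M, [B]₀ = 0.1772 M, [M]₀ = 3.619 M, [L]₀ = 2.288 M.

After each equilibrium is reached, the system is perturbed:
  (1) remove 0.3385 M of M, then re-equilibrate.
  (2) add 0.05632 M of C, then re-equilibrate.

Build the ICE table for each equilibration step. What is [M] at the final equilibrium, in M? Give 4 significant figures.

[M]_eq = 2.252 M

Q₀ = 8.8481e+04 vs Keq = 80.55 ⇒ Q>K, reverse
Step 1:
                    C           B           M           L
  I           0.08931      0.1772       3.619       2.288
  C            0.3854      0.7709      -1.156     -0.7709
  E            0.4748      0.9481       2.463       1.517
  solve Keq expr → x = -0.3854; check Q = 80.55
Then remove 0.3385 M of M.
Step 2:
                    C           B           M           L
  I            0.4748      0.9481       2.124       1.517
  C           -0.0334    -0.06681      0.1002     0.06681
  E            0.4414      0.8813       2.224       1.584
  solve Keq expr → x = 0.0334; check Q = 80.55
Then add 0.05632 M of C.
Step 3:
                    C           B           M           L
  I            0.4977      0.8813       2.224       1.584
  C         -0.009135    -0.01827     0.02741     0.01827
  E            0.4885       0.863       2.252       1.602
  solve Keq expr → x = 0.009135; check Q = 80.55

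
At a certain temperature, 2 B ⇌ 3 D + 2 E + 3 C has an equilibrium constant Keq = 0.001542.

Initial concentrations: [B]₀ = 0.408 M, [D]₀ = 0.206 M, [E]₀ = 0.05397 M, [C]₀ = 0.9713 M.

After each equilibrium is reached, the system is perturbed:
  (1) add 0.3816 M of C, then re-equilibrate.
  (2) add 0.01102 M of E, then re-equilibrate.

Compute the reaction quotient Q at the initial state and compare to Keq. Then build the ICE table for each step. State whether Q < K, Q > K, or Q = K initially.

Q₀ = 1.4017e-04; Q < K (proceeds forward)

Q₀ = 1.4017e-04 vs Keq = 0.001542 ⇒ Q<K, forward
Step 1:
                  B         D         E         C
  I           0.408     0.206   0.05397    0.9713
  C        -0.04286   0.06428   0.04286   0.06428
  E          0.3651    0.2703   0.09683     1.036
  solve Keq expr → x = 0.02143; check Q = 0.001542
Then add 0.3816 M of C.
Step 2:
                  B         D         E         C
  I          0.3651    0.2703   0.09683     1.417
  C         0.01914  -0.02871  -0.01914  -0.02871
  E          0.3843    0.2416   0.07768     1.388
  solve Keq expr → x = -0.009572; check Q = 0.001542
Then add 0.01102 M of E.
Step 3:
                  B         D         E         C
  I          0.3843    0.2416    0.0887     1.388
  C        0.005243 -0.007865 -0.005243 -0.007865
  E          0.3895    0.2337   0.08346     1.381
  solve Keq expr → x = -0.002622; check Q = 0.001542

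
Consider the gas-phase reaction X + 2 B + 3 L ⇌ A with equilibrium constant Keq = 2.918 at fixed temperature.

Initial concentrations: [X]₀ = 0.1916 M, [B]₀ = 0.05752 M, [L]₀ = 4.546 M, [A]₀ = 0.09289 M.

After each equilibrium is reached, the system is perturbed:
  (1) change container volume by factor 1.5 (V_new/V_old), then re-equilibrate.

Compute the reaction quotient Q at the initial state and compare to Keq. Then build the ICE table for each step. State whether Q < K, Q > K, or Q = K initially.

Q₀ = 1.56 vs Keq = 2.918 ⇒ Q<K, forward
Step 1:
                   X          B          L          A
  init        0.1916    0.05752      4.546    0.09289
  Δ         -0.00649   -0.01298   -0.01947    0.00649
  eq          0.1851    0.04454      4.527    0.09938
  solve Keq expr → x = 0.00649; check Q = 2.918
Then change container volume by factor 1.5 (V_new/V_old).
Step 2:
                   X          B          L          A
  init        0.1234    0.02969      3.018    0.06625
  Δ          0.01727    0.03454    0.05181   -0.01727
  eq          0.1407    0.06423      3.069    0.04898
  solve Keq expr → x = -0.01727; check Q = 2.918

Q₀ = 1.56; Q < K (proceeds forward)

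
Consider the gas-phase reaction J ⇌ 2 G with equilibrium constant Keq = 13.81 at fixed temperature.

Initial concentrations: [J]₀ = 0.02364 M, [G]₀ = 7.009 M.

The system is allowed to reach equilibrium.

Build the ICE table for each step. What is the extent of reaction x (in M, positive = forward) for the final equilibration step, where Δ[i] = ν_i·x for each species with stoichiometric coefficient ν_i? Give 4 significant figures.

x = -1.337 M

Q₀ = 2078 vs Keq = 13.81 ⇒ Q>K, reverse
Step 1:
                    J           G
  I           0.02364       7.009
  C             1.337      -2.674
  E             1.361       4.335
  solve Keq expr → x = -1.337; check Q = 13.81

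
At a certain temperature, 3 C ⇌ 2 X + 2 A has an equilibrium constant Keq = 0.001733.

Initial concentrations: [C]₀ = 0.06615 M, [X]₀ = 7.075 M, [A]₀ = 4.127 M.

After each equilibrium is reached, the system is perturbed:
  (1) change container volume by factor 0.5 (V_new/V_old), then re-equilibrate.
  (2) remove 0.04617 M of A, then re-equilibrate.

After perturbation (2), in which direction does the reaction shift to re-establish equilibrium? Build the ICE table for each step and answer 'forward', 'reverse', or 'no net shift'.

Q₀ = 2.9453e+06 vs Keq = 0.001733 ⇒ Q>K, reverse
Step 1:
                  C         X         A
  I         0.06615     7.075     4.127
  C           5.901    -3.934    -3.934
  E           5.967     3.141    0.1932
  solve Keq expr → x = -1.967; check Q = 0.001733
Then change container volume by factor 0.5 (V_new/V_old).
Step 2:
                  C         X         A
  I           11.93     6.282    0.3863
  C          0.1548   -0.1032   -0.1032
  E           12.09     6.179    0.2832
  solve Keq expr → x = -0.05159; check Q = 0.001733
Then remove 0.04617 M of A.
Step 3:
                  C         X         A
  I           12.09     6.179     0.237
  C        -0.06309   0.04206   0.04206
  E           12.03     6.221     0.279
  solve Keq expr → x = 0.02103; check Q = 0.001733

Direction: forward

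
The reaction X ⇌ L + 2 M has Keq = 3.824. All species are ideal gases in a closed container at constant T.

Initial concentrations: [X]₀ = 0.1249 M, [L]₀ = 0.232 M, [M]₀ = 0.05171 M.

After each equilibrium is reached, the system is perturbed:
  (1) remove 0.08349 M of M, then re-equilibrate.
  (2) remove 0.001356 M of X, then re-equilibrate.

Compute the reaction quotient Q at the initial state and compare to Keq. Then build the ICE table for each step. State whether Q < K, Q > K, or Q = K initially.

Q₀ = 0.004967 vs Keq = 3.824 ⇒ Q<K, forward
Step 1:
                  X         L         M
  Initial    0.1249     0.232   0.05171
  Change    -0.1174    0.1174    0.2348
  Equil      0.0075    0.3494    0.2865
  solve Keq expr → x = 0.1174; check Q = 3.824
Then remove 0.08349 M of M.
Step 2:
                  X         L         M
  Initial    0.0075    0.3494     0.203
  Change  -0.003436  0.003436  0.006871
  Equil    0.004065    0.3528    0.2099
  solve Keq expr → x = 0.003436; check Q = 3.824
Then remove 0.001356 M of X.
Step 3:
                  X         L         M
  Initial  0.002709    0.3528    0.2099
  Change   0.001246 -0.001246 -0.002492
  Equil    0.003955    0.3516    0.2074
  solve Keq expr → x = -0.001246; check Q = 3.824

Q₀ = 0.004967; Q < K (proceeds forward)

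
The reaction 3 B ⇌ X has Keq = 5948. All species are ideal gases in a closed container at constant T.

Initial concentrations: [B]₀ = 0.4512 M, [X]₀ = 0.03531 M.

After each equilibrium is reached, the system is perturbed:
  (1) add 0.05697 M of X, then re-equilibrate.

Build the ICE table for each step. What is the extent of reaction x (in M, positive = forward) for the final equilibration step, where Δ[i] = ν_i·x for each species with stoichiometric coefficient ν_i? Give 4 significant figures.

x = -9.9599e-04 M

Q₀ = 0.3844 vs Keq = 5948 ⇒ Q<K, forward
Step 1:
                   B          X
  I           0.4512    0.03531
  C          -0.4203     0.1401
  E           0.0309     0.1754
  solve Keq expr → x = 0.1401; check Q = 5948
Then add 0.05697 M of X.
Step 2:
                   B          X
  I           0.0309     0.2324
  C         0.002988 -9.9599e-04
  E          0.03388     0.2314
  solve Keq expr → x = -9.9599e-04; check Q = 5948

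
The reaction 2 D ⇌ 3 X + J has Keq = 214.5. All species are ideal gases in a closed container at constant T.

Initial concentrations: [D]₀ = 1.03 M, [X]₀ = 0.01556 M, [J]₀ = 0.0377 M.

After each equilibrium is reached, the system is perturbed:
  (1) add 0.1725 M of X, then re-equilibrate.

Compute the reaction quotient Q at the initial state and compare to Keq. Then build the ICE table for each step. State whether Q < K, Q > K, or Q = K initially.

Q₀ = 1.3387e-07; Q < K (proceeds forward)

Q₀ = 1.3387e-07 vs Keq = 214.5 ⇒ Q<K, forward
Step 1:
                   D          X          J
  init          1.03    0.01556     0.0377
  Δ          -0.9461      1.419     0.4731
  eq         0.08386      1.435     0.5108
  solve Keq expr → x = 0.4731; check Q = 214.5
Then add 0.1725 M of X.
Step 2:
                   D          X          J
  init       0.08386      1.607     0.5108
  Δ          0.01312   -0.01968   -0.00656
  eq         0.09698      1.588     0.5042
  solve Keq expr → x = -0.00656; check Q = 214.5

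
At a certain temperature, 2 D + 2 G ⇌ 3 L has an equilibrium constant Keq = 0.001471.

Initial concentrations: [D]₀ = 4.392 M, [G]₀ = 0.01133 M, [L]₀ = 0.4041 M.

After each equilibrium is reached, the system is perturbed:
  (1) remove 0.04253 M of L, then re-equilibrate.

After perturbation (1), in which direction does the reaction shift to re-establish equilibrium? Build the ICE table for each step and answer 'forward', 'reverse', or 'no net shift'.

Q₀ = 26.65 vs Keq = 0.001471 ⇒ Q>K, reverse
Step 1:
                    D           G           L
  Initial       4.392     0.01133      0.4041
  Change       0.1961      0.1961     -0.2941
  Equil         4.588      0.2074        0.11
  solve Keq expr → x = -0.09803; check Q = 0.001471
Then remove 0.04253 M of L.
Step 2:
                    D           G           L
  Initial       4.588      0.2074     0.06749
  Change     -0.02268    -0.02268     0.03402
  Equil         4.565      0.1847      0.1015
  solve Keq expr → x = 0.01134; check Q = 0.001471

Direction: forward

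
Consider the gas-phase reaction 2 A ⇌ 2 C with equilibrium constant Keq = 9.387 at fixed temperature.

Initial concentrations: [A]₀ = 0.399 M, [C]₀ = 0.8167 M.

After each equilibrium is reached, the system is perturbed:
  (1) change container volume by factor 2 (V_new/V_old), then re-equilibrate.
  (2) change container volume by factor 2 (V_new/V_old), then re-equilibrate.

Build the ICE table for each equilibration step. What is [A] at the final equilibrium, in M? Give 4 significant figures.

Q₀ = 4.19 vs Keq = 9.387 ⇒ Q<K, forward
Step 1:
                    A           C
  I             0.399      0.8167
  C          -0.09985     0.09985
  E            0.2992      0.9165
  solve Keq expr → x = 0.04992; check Q = 9.387
Then change container volume by factor 2 (V_new/V_old).
Step 2:
                    A           C
  I            0.1496      0.4583
  C                 0           0
  E            0.1496      0.4583
  solve Keq expr → x = 0; check Q = 9.387
Then change container volume by factor 2 (V_new/V_old).
Step 3:
                    A           C
  I           0.07479      0.2291
  C                 0           0
  E           0.07479      0.2291
  solve Keq expr → x = 0; check Q = 9.387

[A]_eq = 0.07479 M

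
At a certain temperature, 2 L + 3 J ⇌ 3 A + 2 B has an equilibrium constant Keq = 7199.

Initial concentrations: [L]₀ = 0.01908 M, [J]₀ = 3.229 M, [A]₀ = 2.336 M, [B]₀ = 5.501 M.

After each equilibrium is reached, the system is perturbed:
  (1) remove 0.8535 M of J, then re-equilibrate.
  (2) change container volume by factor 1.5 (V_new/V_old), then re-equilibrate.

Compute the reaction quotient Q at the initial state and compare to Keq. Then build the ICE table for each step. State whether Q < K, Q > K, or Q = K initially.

Q₀ = 3.1473e+04 vs Keq = 7199 ⇒ Q>K, reverse
Step 1:
                   L          J          A          B
  I          0.01908      3.229      2.336      5.501
  C          0.01941    0.02912   -0.02912   -0.01941
  E          0.03849      3.258      2.307      5.482
  solve Keq expr → x = -0.009705; check Q = 7199
Then remove 0.8535 M of J.
Step 2:
                   L          J          A          B
  I          0.03849      2.405      2.307      5.482
  C          0.01976    0.02963   -0.02963   -0.01976
  E          0.05825      2.434      2.277      5.462
  solve Keq expr → x = -0.009878; check Q = 7199
Then change container volume by factor 1.5 (V_new/V_old).
Step 3:
                   L          J          A          B
  I          0.03883      1.623      1.518      3.641
  C                0          0          0          0
  E          0.03883      1.623      1.518      3.641
  solve Keq expr → x = 0; check Q = 7199

Q₀ = 3.1473e+04; Q > K (proceeds reverse)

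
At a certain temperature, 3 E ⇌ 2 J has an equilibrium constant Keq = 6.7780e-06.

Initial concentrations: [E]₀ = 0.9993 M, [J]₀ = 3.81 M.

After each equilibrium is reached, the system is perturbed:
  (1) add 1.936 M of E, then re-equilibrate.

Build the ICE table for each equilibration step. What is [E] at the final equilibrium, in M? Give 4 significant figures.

[E]_eq = 8.553 M

Q₀ = 14.55 vs Keq = 6.7780e-06 ⇒ Q>K, reverse
Step 1:
                    E           J
  I            0.9993        3.81
  C             5.648      -3.765
  E             6.647     0.04462
  solve Keq expr → x = -1.883; check Q = 6.7780e-06
Then add 1.936 M of E.
Step 2:
                    E           J
  I             8.583     0.04462
  C          -0.03075      0.0205
  E             8.553     0.06512
  solve Keq expr → x = 0.01025; check Q = 6.7780e-06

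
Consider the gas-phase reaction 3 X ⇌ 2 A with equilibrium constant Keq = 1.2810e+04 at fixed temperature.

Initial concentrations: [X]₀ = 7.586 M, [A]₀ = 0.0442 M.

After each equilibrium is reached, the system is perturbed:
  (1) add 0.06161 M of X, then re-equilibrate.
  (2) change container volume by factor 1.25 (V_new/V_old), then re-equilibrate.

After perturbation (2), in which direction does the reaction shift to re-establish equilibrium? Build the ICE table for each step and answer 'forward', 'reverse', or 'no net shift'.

Direction: reverse

Q₀ = 4.4751e-06 vs Keq = 1.2810e+04 ⇒ Q<K, forward
Step 1:
                  X         A
  I           7.586    0.0442
  C          -7.461     4.974
  E          0.1253     5.018
  solve Keq expr → x = 2.487; check Q = 1.2810e+04
Then add 0.06161 M of X.
Step 2:
                  X         A
  I          0.1869     5.018
  C        -0.06093   0.04062
  E          0.1259     5.059
  solve Keq expr → x = 0.02031; check Q = 1.2810e+04
Then change container volume by factor 1.25 (V_new/V_old).
Step 3:
                  X         A
  I          0.1008     4.047
  C        0.007688 -0.005126
  E          0.1084     4.042
  solve Keq expr → x = -0.002563; check Q = 1.2810e+04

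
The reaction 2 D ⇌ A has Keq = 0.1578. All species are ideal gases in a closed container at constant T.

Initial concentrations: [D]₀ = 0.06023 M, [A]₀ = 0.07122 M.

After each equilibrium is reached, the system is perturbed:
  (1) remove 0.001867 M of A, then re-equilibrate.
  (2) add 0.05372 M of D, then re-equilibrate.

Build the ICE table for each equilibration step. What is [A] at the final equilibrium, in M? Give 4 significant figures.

Q₀ = 19.63 vs Keq = 0.1578 ⇒ Q>K, reverse
Step 1:
                    D           A
  init        0.06023     0.07122
  Δ            0.1309    -0.06545
  eq           0.1911    0.005765
  solve Keq expr → x = -0.06545; check Q = 0.1578
Then remove 0.001867 M of A.
Step 2:
                    D           A
  init         0.1911    0.003898
  Δ         -0.003335    0.001668
  eq           0.1878    0.005566
  solve Keq expr → x = 0.001668; check Q = 0.1578
Then add 0.05372 M of D.
Step 3:
                    D           A
  init         0.2415    0.005566
  Δ         -0.006327    0.003163
  eq           0.2352    0.008729
  solve Keq expr → x = 0.003163; check Q = 0.1578

[A]_eq = 0.008729 M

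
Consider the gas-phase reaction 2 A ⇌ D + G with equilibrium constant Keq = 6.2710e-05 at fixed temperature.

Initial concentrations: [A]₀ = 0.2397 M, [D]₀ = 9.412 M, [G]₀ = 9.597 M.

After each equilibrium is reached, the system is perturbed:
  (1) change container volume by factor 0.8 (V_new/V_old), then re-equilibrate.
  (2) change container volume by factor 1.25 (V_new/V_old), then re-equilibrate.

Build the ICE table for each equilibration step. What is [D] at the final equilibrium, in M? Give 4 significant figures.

Q₀ = 1572 vs Keq = 6.2710e-05 ⇒ Q>K, reverse
Step 1:
                  A         D         G
  I          0.2397     9.412     9.597
  C           18.66    -9.329    -9.329
  E            18.9   0.08342    0.2684
  solve Keq expr → x = -9.329; check Q = 6.2710e-05
Then change container volume by factor 0.8 (V_new/V_old).
Step 2:
                  A         D         G
  I           23.62    0.1043    0.3355
  C               0         0         0
  E           23.62    0.1043    0.3355
  solve Keq expr → x = 0; check Q = 6.2710e-05
Then change container volume by factor 1.25 (V_new/V_old).
Step 3:
                  A         D         G
  I            18.9   0.08342    0.2684
  C               0         0         0
  E            18.9   0.08342    0.2684
  solve Keq expr → x = 0; check Q = 6.2710e-05

[D]_eq = 0.08342 M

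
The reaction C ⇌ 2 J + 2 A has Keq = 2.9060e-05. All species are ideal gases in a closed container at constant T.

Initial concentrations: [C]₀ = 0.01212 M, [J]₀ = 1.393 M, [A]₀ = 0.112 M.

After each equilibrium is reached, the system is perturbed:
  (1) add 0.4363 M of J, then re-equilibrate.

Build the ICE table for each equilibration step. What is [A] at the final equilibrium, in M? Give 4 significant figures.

[A]_eq = 8.1645e-04 M

Q₀ = 2.008 vs Keq = 2.9060e-05 ⇒ Q>K, reverse
Step 1:
                    C           J           A
  Initial     0.01212       1.393       0.112
  Change      0.05545     -0.1109     -0.1109
  Equil       0.06757       1.282    0.001093
  solve Keq expr → x = -0.05545; check Q = 2.9060e-05
Then add 0.4363 M of J.
Step 2:
                    C           J           A
  Initial     0.06757       1.718    0.001093
  Change   1.3827e-04 -2.7655e-04 -2.7655e-04
  Equil       0.06771       1.718  8.1645e-04
  solve Keq expr → x = -1.3827e-04; check Q = 2.9060e-05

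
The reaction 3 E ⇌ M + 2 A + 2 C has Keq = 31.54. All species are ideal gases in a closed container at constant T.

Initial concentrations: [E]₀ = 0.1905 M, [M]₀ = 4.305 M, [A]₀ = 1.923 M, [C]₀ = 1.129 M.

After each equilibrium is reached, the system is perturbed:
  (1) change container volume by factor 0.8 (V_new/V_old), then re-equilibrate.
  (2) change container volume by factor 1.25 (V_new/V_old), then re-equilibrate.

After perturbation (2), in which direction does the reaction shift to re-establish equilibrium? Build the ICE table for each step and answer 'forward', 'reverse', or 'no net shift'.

Direction: forward

Q₀ = 2935 vs Keq = 31.54 ⇒ Q>K, reverse
Step 1:
                  E         M         A         C
  I          0.1905     4.305     1.923     1.129
  C          0.4366   -0.1455   -0.2911   -0.2911
  E          0.6271     4.159     1.632    0.8379
  solve Keq expr → x = -0.1455; check Q = 31.54
Then change container volume by factor 0.8 (V_new/V_old).
Step 2:
                  E         M         A         C
  I          0.7839     5.199      2.04     1.047
  C         0.07858  -0.02619  -0.05238  -0.05238
  E          0.8624     5.173     1.988     0.995
  solve Keq expr → x = -0.02619; check Q = 31.54
Then change container volume by factor 1.25 (V_new/V_old).
Step 3:
                  E         M         A         C
  I            0.69     4.139      1.59     0.796
  C        -0.06286   0.02095   0.04191   0.04191
  E          0.6271     4.159     1.632    0.8379
  solve Keq expr → x = 0.02095; check Q = 31.54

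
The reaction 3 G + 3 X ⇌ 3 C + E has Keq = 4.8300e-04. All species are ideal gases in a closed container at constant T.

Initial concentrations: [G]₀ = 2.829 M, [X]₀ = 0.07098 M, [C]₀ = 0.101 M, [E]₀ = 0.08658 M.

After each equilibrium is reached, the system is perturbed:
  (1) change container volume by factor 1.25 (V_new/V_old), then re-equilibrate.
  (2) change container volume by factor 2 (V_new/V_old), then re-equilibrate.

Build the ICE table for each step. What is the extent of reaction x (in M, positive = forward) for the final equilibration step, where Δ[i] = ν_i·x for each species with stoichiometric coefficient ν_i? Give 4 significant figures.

x = -0.001973 M

Q₀ = 0.01102 vs Keq = 4.8300e-04 ⇒ Q>K, reverse
Step 1:
                  G         X         C         E
  Initial     2.829   0.07098     0.101   0.08658
  Change    0.04078   0.04078  -0.04078  -0.01359
  Equil        2.87    0.1118   0.06022   0.07299
  solve Keq expr → x = -0.01359; check Q = 4.8300e-04
Then change container volume by factor 1.25 (V_new/V_old).
Step 2:
                  G         X         C         E
  Initial     2.296   0.08941   0.04817   0.05839
  Change   0.004248  0.004248 -0.004248 -0.001416
  Equil         2.3   0.09366   0.04393   0.05697
  solve Keq expr → x = -0.001416; check Q = 4.8300e-04
Then change container volume by factor 2 (V_new/V_old).
Step 3:
                  G         X         C         E
  Initial      1.15   0.04683   0.02196   0.02849
  Change   0.005919  0.005919 -0.005919 -0.001973
  Equil       1.156   0.05275   0.01604   0.02651
  solve Keq expr → x = -0.001973; check Q = 4.8300e-04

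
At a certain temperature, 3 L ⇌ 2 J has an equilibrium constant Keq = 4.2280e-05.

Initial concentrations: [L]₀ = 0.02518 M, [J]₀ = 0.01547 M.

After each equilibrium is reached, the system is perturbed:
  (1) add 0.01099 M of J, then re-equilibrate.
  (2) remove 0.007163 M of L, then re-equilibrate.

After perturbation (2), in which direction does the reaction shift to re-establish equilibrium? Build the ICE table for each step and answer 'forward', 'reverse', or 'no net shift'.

Q₀ = 14.99 vs Keq = 4.2280e-05 ⇒ Q>K, reverse
Step 1:
                    L           J
  I           0.02518     0.01547
  C            0.0231     -0.0154
  E           0.04828  6.8983e-05
  solve Keq expr → x = -0.007701; check Q = 4.2280e-05
Then add 0.01099 M of J.
Step 2:
                    L           J
  I           0.04828     0.01106
  C           0.01643    -0.01095
  E           0.06471  1.0703e-04
  solve Keq expr → x = -0.005476; check Q = 4.2280e-05
Then remove 0.007163 M of L.
Step 3:
                    L           J
  I           0.05755  1.0703e-04
  C        2.5816e-05 -1.7210e-05
  E           0.05757  8.9823e-05
  solve Keq expr → x = -8.6052e-06; check Q = 4.2280e-05

Direction: reverse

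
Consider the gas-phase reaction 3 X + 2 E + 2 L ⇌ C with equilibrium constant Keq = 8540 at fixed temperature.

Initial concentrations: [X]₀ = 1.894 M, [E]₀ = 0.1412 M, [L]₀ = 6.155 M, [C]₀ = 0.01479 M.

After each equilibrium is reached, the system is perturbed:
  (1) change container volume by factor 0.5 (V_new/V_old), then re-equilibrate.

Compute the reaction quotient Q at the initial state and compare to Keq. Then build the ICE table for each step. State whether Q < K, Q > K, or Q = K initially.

Q₀ = 0.002882; Q < K (proceeds forward)

Q₀ = 0.002882 vs Keq = 8540 ⇒ Q<K, forward
Step 1:
                    X           E           L           C
  Initial       1.894      0.1412       6.155     0.01479
  Change      -0.2114      -0.141      -0.141     0.07048
  Equil         1.683  2.4074e-04       6.014     0.08527
  solve Keq expr → x = 0.07048; check Q = 8540
Then change container volume by factor 0.5 (V_new/V_old).
Step 2:
                    X           E           L           C
  Initial       3.365  4.8148e-04       12.03      0.1705
  Change  -6.3185e-04 -4.2124e-04 -4.2124e-04  2.1062e-04
  Equil         3.364  6.0241e-05       12.03      0.1707
  solve Keq expr → x = 2.1062e-04; check Q = 8540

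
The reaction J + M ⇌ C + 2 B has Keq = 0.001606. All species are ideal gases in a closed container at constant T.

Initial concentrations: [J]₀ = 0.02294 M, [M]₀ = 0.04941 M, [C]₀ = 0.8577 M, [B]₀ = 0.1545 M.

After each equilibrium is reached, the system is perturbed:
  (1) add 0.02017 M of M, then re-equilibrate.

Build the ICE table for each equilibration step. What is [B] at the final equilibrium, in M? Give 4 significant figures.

Q₀ = 18.06 vs Keq = 0.001606 ⇒ Q>K, reverse
Step 1:
                   J          M          C          B
  I          0.02294    0.04941     0.8577     0.1545
  C          0.07476    0.07476   -0.07476    -0.1495
  E           0.0977     0.1242     0.7829   0.004988
  solve Keq expr → x = -0.07476; check Q = 0.001606
Then add 0.02017 M of M.
Step 2:
                   J          M          C          B
  I           0.0977     0.1443     0.7829   0.004988
  C       -1.9024e-04 -1.9024e-04 1.9024e-04 3.8048e-04
  E          0.09751     0.1441     0.7831   0.005369
  solve Keq expr → x = 1.9024e-04; check Q = 0.001606

[B]_eq = 0.005369 M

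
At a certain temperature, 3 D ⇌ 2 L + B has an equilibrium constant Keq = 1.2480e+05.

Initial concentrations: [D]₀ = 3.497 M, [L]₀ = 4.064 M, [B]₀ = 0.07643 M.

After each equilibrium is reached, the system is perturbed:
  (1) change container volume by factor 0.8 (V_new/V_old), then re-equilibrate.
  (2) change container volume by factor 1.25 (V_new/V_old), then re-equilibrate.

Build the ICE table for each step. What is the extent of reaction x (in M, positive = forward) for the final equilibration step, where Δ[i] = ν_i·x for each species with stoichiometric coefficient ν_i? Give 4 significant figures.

Q₀ = 0.02952 vs Keq = 1.2480e+05 ⇒ Q<K, forward
Step 1:
                    D           L           B
  init          3.497       4.064     0.07643
  Δ            -3.424       2.283       1.141
  eq          0.07325       6.347       1.218
  solve Keq expr → x = 1.141; check Q = 1.2480e+05
Then change container volume by factor 0.8 (V_new/V_old).
Step 2:
                    D           L           B
  init        0.09156       7.933       1.522
  Δ                 0           0           0
  eq          0.09156       7.933       1.522
  solve Keq expr → x = 0; check Q = 1.2480e+05
Then change container volume by factor 1.25 (V_new/V_old).
Step 3:
                    D           L           B
  init        0.07325       6.347       1.218
  Δ                 0           0           0
  eq          0.07325       6.347       1.218
  solve Keq expr → x = 0; check Q = 1.2480e+05

x = 0 M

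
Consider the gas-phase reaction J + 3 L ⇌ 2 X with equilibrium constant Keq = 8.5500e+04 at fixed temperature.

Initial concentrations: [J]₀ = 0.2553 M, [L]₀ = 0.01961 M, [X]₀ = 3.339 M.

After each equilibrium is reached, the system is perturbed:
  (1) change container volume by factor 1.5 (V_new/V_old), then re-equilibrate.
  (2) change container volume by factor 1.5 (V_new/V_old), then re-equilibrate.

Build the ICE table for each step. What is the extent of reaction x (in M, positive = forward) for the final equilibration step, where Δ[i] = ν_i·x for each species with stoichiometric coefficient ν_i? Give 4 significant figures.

x = -0.004314 M

Q₀ = 5.7909e+06 vs Keq = 8.5500e+04 ⇒ Q>K, reverse
Step 1:
                   J          L          X
  init        0.2553    0.01961      3.339
  Δ          0.01927    0.05781   -0.03854
  eq          0.2746    0.07742        3.3
  solve Keq expr → x = -0.01927; check Q = 8.5500e+04
Then change container volume by factor 1.5 (V_new/V_old).
Step 2:
                   J          L          X
  init         0.183    0.05161        2.2
  Δ         0.005067     0.0152   -0.01013
  eq          0.1881    0.06681       2.19
  solve Keq expr → x = -0.005067; check Q = 8.5500e+04
Then change container volume by factor 1.5 (V_new/V_old).
Step 3:
                   J          L          X
  init        0.1254    0.04454       1.46
  Δ         0.004314    0.01294  -0.008628
  eq          0.1297    0.05748      1.451
  solve Keq expr → x = -0.004314; check Q = 8.5500e+04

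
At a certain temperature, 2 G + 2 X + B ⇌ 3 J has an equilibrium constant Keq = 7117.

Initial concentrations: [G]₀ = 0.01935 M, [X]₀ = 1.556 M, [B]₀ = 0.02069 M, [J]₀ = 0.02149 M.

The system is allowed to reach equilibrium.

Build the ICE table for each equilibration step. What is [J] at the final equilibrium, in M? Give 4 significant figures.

Q₀ = 0.5291 vs Keq = 7117 ⇒ Q<K, forward
Step 1:
                  G         X         B         J
  init      0.01935     1.556   0.02069   0.02149
  Δ        -0.01856  -0.01856  -0.00928   0.02784
  eq      7.9078e-04     1.537   0.01141   0.04933
  solve Keq expr → x = 0.00928; check Q = 7117

[J]_eq = 0.04933 M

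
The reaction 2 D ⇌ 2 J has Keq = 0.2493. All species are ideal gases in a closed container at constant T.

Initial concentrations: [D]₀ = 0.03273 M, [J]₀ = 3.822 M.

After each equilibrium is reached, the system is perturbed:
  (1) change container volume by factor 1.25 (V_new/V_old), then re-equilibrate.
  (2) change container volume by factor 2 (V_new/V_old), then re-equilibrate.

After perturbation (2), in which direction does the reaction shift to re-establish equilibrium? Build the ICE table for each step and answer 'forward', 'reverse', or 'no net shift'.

Direction: no net shift

Q₀ = 1.3636e+04 vs Keq = 0.2493 ⇒ Q>K, reverse
Step 1:
                    D           J
  init        0.03273       3.822
  Δ             2.538      -2.538
  eq            2.571       1.284
  solve Keq expr → x = -1.269; check Q = 0.2493
Then change container volume by factor 1.25 (V_new/V_old).
Step 2:
                    D           J
  init          2.057       1.027
  Δ                 0           0
  eq            2.057       1.027
  solve Keq expr → x = 0; check Q = 0.2493
Then change container volume by factor 2 (V_new/V_old).
Step 3:
                    D           J
  init          1.028      0.5135
  Δ                 0           0
  eq            1.028      0.5135
  solve Keq expr → x = 0; check Q = 0.2493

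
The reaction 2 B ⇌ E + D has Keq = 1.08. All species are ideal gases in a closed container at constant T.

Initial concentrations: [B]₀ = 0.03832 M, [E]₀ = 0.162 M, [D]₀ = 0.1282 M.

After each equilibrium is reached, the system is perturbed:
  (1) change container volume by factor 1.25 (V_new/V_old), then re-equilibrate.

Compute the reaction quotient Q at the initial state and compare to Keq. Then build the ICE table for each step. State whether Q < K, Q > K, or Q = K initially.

Q₀ = 14.14; Q > K (proceeds reverse)

Q₀ = 14.14 vs Keq = 1.08 ⇒ Q>K, reverse
Step 1:
                   B          E          D
  Initial    0.03832      0.162     0.1282
  Change     0.06756   -0.03378   -0.03378
  Equil       0.1059     0.1282    0.09442
  solve Keq expr → x = -0.03378; check Q = 1.08
Then change container volume by factor 1.25 (V_new/V_old).
Step 2:
                   B          E          D
  Initial     0.0847     0.1026    0.07554
  Change           0          0          0
  Equil       0.0847     0.1026    0.07554
  solve Keq expr → x = 0; check Q = 1.08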